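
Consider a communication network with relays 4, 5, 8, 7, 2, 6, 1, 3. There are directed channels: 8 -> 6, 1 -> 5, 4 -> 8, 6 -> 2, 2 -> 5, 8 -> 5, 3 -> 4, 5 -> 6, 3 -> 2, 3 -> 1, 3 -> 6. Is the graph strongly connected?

No

There is no directed path from 5 to 1, so the graph is not strongly connected.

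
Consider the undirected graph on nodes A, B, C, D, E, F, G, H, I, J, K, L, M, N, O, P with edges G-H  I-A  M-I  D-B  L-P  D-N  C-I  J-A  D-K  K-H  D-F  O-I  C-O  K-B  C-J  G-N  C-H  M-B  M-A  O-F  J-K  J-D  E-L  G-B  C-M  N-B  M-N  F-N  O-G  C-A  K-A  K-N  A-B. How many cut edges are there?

The edges on the cycle C-J-D-F-O-C are not bridges since each lies on that cycle.
But removing E-L disconnects E from L; removing L-P disconnects L from P — these are bridges.
That makes 2 bridges.

2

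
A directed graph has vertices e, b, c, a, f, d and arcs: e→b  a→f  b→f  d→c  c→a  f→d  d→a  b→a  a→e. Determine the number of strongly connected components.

1

{a, b, c, d, e, f} are all mutually reachable — one SCC of size 6.
That gives 1 strongly connected component.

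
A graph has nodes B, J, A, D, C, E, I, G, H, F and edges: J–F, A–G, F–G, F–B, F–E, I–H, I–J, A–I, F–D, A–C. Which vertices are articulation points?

Removing A increases the component count from 1 to 2, so A is a cut vertex.
Removing F increases the component count from 1 to 4, so F is a cut vertex.
Removing I increases the component count from 1 to 2, so I is a cut vertex.
By contrast removing E leaves 1 component; it is not a cut vertex. No other vertex is a cut vertex either.

A, F, I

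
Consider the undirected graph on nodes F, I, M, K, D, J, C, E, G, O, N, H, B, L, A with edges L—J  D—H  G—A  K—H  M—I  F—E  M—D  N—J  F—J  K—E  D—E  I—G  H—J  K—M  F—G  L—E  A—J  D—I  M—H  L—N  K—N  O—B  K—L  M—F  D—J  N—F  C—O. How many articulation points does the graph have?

Removing O increases the component count from 2 to 3, so O is a cut vertex.
By contrast removing C leaves 2 components; it is not a cut vertex. No other vertex is a cut vertex either.

1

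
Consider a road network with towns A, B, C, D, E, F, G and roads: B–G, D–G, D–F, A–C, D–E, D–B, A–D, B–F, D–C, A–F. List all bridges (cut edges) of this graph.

The edges on the cycle D-B-F-D are not bridges since each lies on that cycle.
But removing D–E disconnects D from E — this is a bridge.

D-E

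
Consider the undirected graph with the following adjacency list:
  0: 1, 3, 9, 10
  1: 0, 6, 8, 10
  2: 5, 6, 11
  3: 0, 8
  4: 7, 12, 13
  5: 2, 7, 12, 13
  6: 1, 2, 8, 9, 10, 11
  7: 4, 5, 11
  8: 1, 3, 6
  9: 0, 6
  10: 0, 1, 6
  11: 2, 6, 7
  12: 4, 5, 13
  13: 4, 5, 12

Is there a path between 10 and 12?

From 10 we can reach 0, 1, 2, 3, 4, 5, 6, 7, 8, 9, 10, 11, 12, 13, which includes 12.

Yes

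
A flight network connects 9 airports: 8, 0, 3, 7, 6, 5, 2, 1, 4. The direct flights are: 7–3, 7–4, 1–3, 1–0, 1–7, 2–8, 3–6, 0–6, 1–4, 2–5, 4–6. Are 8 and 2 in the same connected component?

Yes

From 8 we can reach 2, 5, 8, which includes 2.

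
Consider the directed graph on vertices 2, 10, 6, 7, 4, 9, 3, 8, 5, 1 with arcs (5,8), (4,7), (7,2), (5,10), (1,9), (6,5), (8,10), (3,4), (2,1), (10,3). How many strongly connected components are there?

{10} is an SCC by itself.
{1} is an SCC by itself.
{2} is an SCC by itself.
{9} is an SCC by itself.
{4} is an SCC by itself.
(and 5 more singleton SCCs)
That gives 10 strongly connected components.

10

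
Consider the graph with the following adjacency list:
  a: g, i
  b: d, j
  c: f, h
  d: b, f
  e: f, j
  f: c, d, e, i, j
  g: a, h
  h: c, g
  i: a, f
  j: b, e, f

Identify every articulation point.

Removing f increases the component count from 1 to 2, so f is a cut vertex.
By contrast removing c leaves 1 component; it is not a cut vertex. No other vertex is a cut vertex either.

f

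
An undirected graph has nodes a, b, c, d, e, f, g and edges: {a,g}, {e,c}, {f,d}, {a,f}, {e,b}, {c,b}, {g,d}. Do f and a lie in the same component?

Yes

From f we can reach a, d, f, g, which includes a.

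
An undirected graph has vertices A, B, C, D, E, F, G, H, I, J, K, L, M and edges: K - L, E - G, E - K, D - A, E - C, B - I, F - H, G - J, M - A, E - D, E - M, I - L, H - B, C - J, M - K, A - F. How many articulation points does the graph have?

1

Removing E increases the component count from 1 to 2, so E is a cut vertex.
By contrast removing I leaves 1 component; it is not a cut vertex. No other vertex is a cut vertex either.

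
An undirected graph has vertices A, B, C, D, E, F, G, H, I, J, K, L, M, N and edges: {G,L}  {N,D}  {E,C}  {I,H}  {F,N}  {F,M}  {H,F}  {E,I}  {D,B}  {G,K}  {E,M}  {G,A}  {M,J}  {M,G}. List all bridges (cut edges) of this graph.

The edges on the cycle E-I-H-F-M-E are not bridges since each lies on that cycle.
But removing M-J disconnects M from J; removing F-N disconnects F from N; removing D-N disconnects D from N; removing M-G disconnects M from G — these are bridges.
In total 9 edges are bridges.

A-G, B-D, C-E, D-N, F-N, G-K, G-L, G-M, J-M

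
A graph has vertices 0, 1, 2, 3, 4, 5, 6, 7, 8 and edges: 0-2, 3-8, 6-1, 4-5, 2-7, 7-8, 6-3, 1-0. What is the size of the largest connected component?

7

Starting from 4 we can reach 4, 5. That is one component of size 2.
Starting from 0 we can reach 0, 1, 2, 3, 6, 7, 8. That is one component of size 7.
The largest has 7 vertices.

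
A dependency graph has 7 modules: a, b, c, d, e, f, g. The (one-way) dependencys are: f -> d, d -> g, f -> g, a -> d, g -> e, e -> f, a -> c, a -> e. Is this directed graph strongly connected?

No

There is no directed path from g to a, so the graph is not strongly connected.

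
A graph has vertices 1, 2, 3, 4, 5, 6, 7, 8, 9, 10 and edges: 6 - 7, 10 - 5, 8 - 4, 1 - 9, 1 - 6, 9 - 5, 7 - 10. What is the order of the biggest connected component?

6

2 is isolated — a component by itself.
3 is isolated — a component by itself.
Starting from 4 we can reach 4, 8. That is one component of size 2.
Starting from 1 we can reach 1, 5, 6, 7, 9, 10. That is one component of size 6.
The largest has 6 vertices.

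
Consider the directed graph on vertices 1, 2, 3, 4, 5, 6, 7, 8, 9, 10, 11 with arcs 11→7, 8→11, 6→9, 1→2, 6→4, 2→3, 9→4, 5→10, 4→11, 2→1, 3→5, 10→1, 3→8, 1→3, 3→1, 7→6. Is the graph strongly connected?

There is no directed path from 8 to 3, so the graph is not strongly connected.

No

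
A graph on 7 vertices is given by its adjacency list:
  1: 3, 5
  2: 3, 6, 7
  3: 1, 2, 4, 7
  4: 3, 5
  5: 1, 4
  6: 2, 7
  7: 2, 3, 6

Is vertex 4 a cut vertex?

Deleting 4 leaves 1 component (was 1) (its neighbors 3, 5 remain connected to each other), so 4 is not a cut vertex.

No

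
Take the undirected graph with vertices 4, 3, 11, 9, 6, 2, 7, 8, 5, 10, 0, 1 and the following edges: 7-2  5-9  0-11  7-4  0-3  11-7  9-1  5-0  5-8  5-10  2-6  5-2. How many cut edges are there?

7

The edges on the cycle 5-0-11-7-2-5 are not bridges since each lies on that cycle.
But removing 5-8 disconnects 5 from 8; removing 7-4 disconnects 7 from 4; removing 0-3 disconnects 0 from 3; removing 2-6 disconnects 2 from 6 — these are bridges.
In total 7 edges are bridges.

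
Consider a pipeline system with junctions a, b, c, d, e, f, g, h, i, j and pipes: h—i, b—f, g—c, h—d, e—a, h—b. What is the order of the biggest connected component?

j is isolated — a component by itself.
Starting from a we can reach a, e. That is one component of size 2.
Starting from c we can reach c, g. That is one component of size 2.
Starting from b we can reach b, d, f, h, i. That is one component of size 5.
The largest has 5 vertices.

5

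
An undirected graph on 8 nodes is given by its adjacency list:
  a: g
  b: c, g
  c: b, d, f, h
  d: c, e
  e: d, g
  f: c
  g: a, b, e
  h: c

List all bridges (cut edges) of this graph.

a-g, c-f, c-h

The edges on the cycle e-d-c-b-g-e are not bridges since each lies on that cycle.
But removing c-h disconnects c from h; removing g-a disconnects g from a; removing c-f disconnects c from f — these are bridges.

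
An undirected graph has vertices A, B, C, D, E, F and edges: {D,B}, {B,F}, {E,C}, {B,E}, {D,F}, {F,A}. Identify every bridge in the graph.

The edges on the cycle D-B-F-D are not bridges since each lies on that cycle.
But removing E—C disconnects E from C; removing B—E disconnects B from E; removing F—A disconnects F from A — these are bridges.

A-F, B-E, C-E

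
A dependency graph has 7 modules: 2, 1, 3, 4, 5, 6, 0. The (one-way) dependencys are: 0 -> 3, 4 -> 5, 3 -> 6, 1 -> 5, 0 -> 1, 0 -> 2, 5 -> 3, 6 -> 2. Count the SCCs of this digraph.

7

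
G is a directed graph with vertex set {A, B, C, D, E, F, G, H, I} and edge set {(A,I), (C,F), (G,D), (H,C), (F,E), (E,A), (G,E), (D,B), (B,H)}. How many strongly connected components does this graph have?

{C} is an SCC by itself.
{E} is an SCC by itself.
{H} is an SCC by itself.
{D} is an SCC by itself.
{I} is an SCC by itself.
(and 4 more singleton SCCs)
That gives 9 strongly connected components.

9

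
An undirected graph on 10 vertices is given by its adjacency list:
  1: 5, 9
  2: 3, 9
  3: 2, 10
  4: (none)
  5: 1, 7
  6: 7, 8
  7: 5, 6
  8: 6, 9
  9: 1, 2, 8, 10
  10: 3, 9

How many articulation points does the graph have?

1

Removing 9 increases the component count from 2 to 3, so 9 is a cut vertex.
By contrast removing 2 leaves 2 components; it is not a cut vertex. No other vertex is a cut vertex either.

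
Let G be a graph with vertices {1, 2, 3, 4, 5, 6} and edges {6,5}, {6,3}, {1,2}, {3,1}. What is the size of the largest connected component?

4 is isolated — a component by itself.
Starting from 1 we can reach 1, 2, 3, 5, 6. That is one component of size 5.
The largest has 5 vertices.

5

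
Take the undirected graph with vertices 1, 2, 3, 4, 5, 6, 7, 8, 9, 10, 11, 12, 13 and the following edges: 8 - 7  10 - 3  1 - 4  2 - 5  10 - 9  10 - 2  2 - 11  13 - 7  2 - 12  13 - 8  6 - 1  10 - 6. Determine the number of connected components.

2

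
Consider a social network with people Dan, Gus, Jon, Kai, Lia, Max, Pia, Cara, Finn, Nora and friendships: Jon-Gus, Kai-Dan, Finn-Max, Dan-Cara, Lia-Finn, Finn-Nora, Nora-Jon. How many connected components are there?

Pia is isolated — a component by itself.
Starting from Dan we can reach Dan, Kai, Cara. That is one component of size 3.
Starting from Gus we can reach Gus, Jon, Lia, Max, Finn, Nora. That is one component of size 6.
Total: 3 components.

3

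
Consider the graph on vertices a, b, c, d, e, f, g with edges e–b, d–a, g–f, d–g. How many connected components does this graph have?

3

c is isolated — a component by itself.
Starting from b we can reach b, e. That is one component of size 2.
Starting from a we can reach a, d, f, g. That is one component of size 4.
Total: 3 components.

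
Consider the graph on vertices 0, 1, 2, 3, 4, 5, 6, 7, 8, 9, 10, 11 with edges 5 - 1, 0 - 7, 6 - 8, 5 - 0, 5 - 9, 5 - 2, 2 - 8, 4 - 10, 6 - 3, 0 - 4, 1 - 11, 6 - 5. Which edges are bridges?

The edges on the cycle 6-5-2-8-6 are not bridges since each lies on that cycle.
But removing 5 - 9 disconnects 5 from 9; removing 0 - 7 disconnects 0 from 7; removing 4 - 0 disconnects 4 from 0; removing 5 - 1 disconnects 5 from 1 — these are bridges.
In total 8 edges are bridges.

0-4, 0-5, 0-7, 1-11, 1-5, 10-4, 3-6, 5-9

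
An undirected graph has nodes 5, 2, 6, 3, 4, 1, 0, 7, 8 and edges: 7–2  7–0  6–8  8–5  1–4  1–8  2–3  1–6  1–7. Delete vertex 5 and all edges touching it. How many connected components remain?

With 5 gone, the remaining components are: {0, 1, 2, 3, 4, 6, 7, 8}.
That is 1 component.

1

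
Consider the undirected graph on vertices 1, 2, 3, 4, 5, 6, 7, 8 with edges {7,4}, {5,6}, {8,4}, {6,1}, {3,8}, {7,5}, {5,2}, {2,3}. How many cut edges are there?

2

The edges on the cycle 7-5-2-3-8-4-7 are not bridges since each lies on that cycle.
But removing 5 - 6 disconnects 5 from 6; removing 6 - 1 disconnects 6 from 1 — these are bridges.
That makes 2 bridges.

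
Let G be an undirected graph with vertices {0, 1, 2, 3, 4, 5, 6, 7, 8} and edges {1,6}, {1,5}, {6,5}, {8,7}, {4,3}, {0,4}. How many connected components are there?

2 is isolated — a component by itself.
Starting from 7 we can reach 7, 8. That is one component of size 2.
Starting from 0 we can reach 0, 3, 4. That is one component of size 3.
Starting from 1 we can reach 1, 5, 6. That is one component of size 3.
Total: 4 components.

4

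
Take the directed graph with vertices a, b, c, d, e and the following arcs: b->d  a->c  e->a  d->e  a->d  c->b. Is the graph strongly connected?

Yes

From b we can reach every vertex (a, b, c, d, e), and every vertex can reach b (a, b, c, d, e). So the whole graph is one strongly connected component.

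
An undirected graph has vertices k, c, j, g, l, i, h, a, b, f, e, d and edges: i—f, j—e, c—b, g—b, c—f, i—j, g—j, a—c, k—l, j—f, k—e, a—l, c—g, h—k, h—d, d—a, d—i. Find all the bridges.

none

The edges on the cycle c-g-b-c are not bridges since each lies on that cycle.
Every edge lies on some cycle, so there are no bridges.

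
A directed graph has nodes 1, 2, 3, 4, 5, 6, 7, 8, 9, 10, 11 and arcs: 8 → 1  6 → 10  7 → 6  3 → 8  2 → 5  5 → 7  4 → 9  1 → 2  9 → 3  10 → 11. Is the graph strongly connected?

There is no directed path from 2 to 4, so the graph is not strongly connected.

No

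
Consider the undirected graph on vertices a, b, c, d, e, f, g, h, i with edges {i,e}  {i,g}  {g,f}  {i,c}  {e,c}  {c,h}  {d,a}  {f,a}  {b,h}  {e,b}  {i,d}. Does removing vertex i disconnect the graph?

Deleting i raises the number of components from 1 to 2, so i is a cut vertex.

Yes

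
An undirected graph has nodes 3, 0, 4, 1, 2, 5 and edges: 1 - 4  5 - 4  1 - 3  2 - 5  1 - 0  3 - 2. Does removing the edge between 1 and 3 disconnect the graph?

No

After removing 1 - 3, the path 1-4-5-2-3 still connects them, so the edge is not a bridge.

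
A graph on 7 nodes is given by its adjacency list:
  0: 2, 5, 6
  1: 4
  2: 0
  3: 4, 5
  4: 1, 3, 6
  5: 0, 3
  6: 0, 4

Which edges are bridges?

0-2, 1-4

The edges on the cycle 4-6-0-5-3-4 are not bridges since each lies on that cycle.
But removing 0-2 disconnects 0 from 2; removing 4-1 disconnects 4 from 1 — these are bridges.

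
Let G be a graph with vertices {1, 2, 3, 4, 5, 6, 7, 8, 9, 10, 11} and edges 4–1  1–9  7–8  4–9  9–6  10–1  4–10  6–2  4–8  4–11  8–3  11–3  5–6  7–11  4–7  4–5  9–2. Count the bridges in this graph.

The edges on the cycle 4-5-6-2-9-4 are not bridges since each lies on that cycle.
Every edge lies on some cycle, so there are no bridges.

0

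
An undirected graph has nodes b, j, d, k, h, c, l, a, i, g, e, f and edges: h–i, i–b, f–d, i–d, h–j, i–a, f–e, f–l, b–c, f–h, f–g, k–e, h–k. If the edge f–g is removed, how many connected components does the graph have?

Before removal there is 1 component.
f–g is a bridge — removing it separates f's side from g's side.
After removal: 2 components.

2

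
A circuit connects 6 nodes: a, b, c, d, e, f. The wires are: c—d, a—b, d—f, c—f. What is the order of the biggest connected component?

e is isolated — a component by itself.
Starting from a we can reach a, b. That is one component of size 2.
Starting from c we can reach c, d, f. That is one component of size 3.
The largest has 3 vertices.

3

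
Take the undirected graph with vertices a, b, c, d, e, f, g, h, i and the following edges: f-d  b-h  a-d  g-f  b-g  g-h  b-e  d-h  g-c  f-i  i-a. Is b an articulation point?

Yes

Deleting b raises the number of components from 1 to 2, so b is a cut vertex.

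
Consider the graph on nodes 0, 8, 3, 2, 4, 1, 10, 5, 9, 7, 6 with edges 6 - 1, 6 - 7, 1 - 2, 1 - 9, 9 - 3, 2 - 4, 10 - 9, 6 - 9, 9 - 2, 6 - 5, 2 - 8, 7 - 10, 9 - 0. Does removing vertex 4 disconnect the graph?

No

Deleting 4 leaves 1 component (was 1), so 4 is not a cut vertex.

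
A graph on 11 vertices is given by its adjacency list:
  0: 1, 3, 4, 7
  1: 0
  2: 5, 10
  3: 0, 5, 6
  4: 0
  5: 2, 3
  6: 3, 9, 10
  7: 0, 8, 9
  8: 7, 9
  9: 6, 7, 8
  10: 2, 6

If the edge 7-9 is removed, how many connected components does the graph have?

1

7 and 9 are still connected via 7-8-9, so the component count stays at 1.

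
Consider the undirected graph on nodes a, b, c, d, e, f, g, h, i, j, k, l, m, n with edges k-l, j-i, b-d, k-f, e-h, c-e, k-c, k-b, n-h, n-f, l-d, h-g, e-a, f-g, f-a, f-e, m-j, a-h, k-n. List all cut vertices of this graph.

Removing j increases the component count from 2 to 3, so j is a cut vertex.
Removing k increases the component count from 2 to 3, so k is a cut vertex.
By contrast removing c leaves 2 components; it is not a cut vertex. No other vertex is a cut vertex either.

j, k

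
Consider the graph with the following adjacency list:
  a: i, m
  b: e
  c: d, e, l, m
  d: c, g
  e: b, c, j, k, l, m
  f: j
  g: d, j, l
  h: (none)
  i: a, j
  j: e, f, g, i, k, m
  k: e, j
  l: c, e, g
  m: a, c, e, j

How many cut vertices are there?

2

Removing e increases the component count from 2 to 3, so e is a cut vertex.
Removing j increases the component count from 2 to 3, so j is a cut vertex.
By contrast removing i leaves 2 components; it is not a cut vertex. No other vertex is a cut vertex either.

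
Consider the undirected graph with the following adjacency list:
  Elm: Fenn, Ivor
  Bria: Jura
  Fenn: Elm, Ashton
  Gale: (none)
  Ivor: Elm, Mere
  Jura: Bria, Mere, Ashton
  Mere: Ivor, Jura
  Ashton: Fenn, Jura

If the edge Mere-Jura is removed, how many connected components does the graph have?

2

Mere and Jura are still connected via Mere-Ivor-Elm-Fenn-Ashton-Jura, so the component count stays at 2.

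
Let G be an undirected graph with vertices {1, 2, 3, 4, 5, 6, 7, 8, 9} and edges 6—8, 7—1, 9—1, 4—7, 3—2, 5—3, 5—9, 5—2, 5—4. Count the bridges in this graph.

1

The edges on the cycle 5-3-2-5 are not bridges since each lies on that cycle.
But removing 8—6 disconnects 8 from 6 — this is a bridge.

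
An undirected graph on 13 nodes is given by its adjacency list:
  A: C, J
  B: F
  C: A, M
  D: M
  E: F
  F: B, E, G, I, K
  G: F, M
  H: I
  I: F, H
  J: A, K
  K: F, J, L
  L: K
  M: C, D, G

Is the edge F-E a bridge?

Yes

Removing F-E leaves no path between F and E: the component count goes from 1 to 2. So it is a bridge.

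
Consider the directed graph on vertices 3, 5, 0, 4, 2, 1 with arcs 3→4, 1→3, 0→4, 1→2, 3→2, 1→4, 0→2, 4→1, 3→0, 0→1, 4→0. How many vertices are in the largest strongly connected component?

{0, 1, 3, 4} are all mutually reachable — one SCC of size 4.
{5} is an SCC by itself.
{2} is an SCC by itself.
The largest has 4 vertices.

4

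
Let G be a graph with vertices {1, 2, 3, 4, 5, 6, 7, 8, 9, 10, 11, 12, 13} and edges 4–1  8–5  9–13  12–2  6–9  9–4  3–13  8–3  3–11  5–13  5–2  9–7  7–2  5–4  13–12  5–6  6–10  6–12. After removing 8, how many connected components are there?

1

With 8 gone, the remaining components are: {1, 2, 3, 4, 5, 6, 7, 9, 10, 11, 12, 13}.
That is 1 component.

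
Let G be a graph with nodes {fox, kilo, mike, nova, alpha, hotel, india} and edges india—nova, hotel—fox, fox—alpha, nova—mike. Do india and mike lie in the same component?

Yes

From india we can reach mike, nova, india, which includes mike.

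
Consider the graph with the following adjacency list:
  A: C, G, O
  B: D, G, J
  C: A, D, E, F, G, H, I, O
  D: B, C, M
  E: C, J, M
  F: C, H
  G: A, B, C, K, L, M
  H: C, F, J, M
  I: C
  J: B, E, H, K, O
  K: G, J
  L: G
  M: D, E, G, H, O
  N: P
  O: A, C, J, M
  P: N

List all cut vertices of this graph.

Removing C increases the component count from 2 to 3, so C is a cut vertex.
Removing G increases the component count from 2 to 3, so G is a cut vertex.
By contrast removing H leaves 2 components; it is not a cut vertex. No other vertex is a cut vertex either.

C, G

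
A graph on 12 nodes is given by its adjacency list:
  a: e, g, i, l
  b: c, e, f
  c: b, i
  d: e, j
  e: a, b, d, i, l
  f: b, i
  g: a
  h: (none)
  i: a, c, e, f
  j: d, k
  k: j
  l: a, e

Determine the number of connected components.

2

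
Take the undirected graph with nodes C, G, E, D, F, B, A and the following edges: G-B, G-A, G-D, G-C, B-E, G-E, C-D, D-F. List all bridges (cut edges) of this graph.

A-G, D-F

The edges on the cycle G-B-E-G are not bridges since each lies on that cycle.
But removing G-A disconnects G from A; removing D-F disconnects D from F — these are bridges.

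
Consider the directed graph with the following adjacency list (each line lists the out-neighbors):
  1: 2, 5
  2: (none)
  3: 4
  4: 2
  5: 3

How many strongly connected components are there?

5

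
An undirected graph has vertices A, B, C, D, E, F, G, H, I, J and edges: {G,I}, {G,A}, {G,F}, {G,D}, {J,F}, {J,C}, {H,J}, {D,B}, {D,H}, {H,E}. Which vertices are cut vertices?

D, G, H, J

Removing D increases the component count from 1 to 2, so D is a cut vertex.
Removing G increases the component count from 1 to 3, so G is a cut vertex.
Removing H increases the component count from 1 to 2, so H is a cut vertex.
Likewise J is a cut vertex.
By contrast removing B leaves 1 component; it is not a cut vertex. No other vertex is a cut vertex either.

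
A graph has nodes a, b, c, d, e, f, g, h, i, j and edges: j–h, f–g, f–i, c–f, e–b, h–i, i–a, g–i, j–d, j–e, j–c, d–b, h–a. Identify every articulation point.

j

Removing j increases the component count from 1 to 2, so j is a cut vertex.
By contrast removing i leaves 1 component; it is not a cut vertex. No other vertex is a cut vertex either.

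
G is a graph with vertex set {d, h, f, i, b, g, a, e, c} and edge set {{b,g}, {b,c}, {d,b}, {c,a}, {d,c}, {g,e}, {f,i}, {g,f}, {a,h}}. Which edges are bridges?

The edges on the cycle d-b-c-d are not bridges since each lies on that cycle.
But removing g—f disconnects g from f; removing f—i disconnects f from i; removing h—a disconnects h from a; removing b—g disconnects b from g — these are bridges.
In total 6 edges are bridges.

a-c, a-h, b-g, e-g, f-g, f-i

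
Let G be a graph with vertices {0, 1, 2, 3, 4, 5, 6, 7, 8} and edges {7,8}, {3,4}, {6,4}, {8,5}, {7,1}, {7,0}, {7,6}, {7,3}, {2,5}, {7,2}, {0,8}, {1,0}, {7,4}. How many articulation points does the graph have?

1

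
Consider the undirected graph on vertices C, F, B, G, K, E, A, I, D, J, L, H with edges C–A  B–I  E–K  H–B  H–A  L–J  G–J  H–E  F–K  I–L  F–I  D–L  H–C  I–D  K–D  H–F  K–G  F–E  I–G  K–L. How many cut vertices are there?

1

Removing H increases the component count from 1 to 2, so H is a cut vertex.
By contrast removing C leaves 1 component; it is not a cut vertex. No other vertex is a cut vertex either.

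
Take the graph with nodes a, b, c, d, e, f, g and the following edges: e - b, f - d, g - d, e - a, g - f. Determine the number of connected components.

3

c is isolated — a component by itself.
Starting from a we can reach a, b, e. That is one component of size 3.
Starting from d we can reach d, f, g. That is one component of size 3.
Total: 3 components.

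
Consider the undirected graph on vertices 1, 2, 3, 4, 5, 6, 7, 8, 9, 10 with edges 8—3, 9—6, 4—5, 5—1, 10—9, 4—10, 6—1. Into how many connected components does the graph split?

4

7 is isolated — a component by itself.
2 is isolated — a component by itself.
Starting from 3 we can reach 3, 8. That is one component of size 2.
Starting from 1 we can reach 1, 4, 5, 6, 9, 10. That is one component of size 6.
Total: 4 components.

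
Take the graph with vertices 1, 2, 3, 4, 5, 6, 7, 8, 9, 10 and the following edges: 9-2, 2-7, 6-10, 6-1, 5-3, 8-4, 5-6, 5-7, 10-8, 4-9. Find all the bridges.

1-6, 3-5

The edges on the cycle 5-6-10-8-4-9-2-7-5 are not bridges since each lies on that cycle.
But removing 1-6 disconnects 1 from 6; removing 5-3 disconnects 5 from 3 — these are bridges.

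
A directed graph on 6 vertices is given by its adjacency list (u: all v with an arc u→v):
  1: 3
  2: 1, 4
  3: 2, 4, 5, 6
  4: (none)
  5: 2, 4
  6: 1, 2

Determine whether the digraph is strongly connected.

No

There is no directed path from 4 to 2, so the graph is not strongly connected.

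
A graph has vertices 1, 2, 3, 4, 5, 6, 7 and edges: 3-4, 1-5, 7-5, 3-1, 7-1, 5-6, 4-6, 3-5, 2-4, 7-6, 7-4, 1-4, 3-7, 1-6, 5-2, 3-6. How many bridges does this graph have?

The edges on the cycle 1-5-2-4-1 are not bridges since each lies on that cycle.
Every edge lies on some cycle, so there are no bridges.

0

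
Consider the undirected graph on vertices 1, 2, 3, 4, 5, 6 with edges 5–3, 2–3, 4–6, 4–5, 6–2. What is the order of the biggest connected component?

5

1 is isolated — a component by itself.
Starting from 2 we can reach 2, 3, 4, 5, 6. That is one component of size 5.
The largest has 5 vertices.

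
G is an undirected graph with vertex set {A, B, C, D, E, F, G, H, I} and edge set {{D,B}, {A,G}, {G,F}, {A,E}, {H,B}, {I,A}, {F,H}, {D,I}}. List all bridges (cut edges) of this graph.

A-E

The edges on the cycle D-I-A-G-F-H-B-D are not bridges since each lies on that cycle.
But removing A - E disconnects A from E — this is a bridge.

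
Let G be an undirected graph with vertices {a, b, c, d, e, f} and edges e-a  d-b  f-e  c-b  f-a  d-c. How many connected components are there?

2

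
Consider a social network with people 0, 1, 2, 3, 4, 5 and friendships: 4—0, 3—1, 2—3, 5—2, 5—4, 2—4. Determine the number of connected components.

Starting from 0 we can reach 0, 1, 2, 3, 4, 5. That is one component of size 6.
Total: 1 component.

1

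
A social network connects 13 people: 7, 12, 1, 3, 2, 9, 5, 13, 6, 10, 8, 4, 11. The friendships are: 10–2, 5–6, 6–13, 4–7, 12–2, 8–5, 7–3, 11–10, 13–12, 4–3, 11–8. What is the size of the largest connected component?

9 is isolated — a component by itself.
1 is isolated — a component by itself.
Starting from 3 we can reach 3, 4, 7. That is one component of size 3.
Starting from 2 we can reach 2, 5, 6, 8, 10, 11, 12, 13. That is one component of size 8.
The largest has 8 vertices.

8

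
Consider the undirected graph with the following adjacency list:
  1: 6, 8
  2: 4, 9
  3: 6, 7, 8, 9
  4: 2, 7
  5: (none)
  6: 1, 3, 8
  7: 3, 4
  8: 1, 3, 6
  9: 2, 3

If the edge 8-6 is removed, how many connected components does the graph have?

2

8 and 6 are still connected via 8-3-6, so the component count stays at 2.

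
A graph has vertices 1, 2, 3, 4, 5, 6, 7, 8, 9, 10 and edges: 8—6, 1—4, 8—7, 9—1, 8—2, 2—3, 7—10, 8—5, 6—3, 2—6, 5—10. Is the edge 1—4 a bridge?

Yes

Removing 1—4 leaves no path between 1 and 4: the component count goes from 2 to 3. So it is a bridge.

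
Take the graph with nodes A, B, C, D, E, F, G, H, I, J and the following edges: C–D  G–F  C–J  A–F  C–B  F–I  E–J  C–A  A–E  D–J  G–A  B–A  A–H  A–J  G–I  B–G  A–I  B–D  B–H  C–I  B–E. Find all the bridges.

none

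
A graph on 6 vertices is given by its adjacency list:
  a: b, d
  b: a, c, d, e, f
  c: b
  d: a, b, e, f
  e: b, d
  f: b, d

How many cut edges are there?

The edges on the cycle b-e-d-b are not bridges since each lies on that cycle.
But removing b-c disconnects b from c — this is a bridge.

1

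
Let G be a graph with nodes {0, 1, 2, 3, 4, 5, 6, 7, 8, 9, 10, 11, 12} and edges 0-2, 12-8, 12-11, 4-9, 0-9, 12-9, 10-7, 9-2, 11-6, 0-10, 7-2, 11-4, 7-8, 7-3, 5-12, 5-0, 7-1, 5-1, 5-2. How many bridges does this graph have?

2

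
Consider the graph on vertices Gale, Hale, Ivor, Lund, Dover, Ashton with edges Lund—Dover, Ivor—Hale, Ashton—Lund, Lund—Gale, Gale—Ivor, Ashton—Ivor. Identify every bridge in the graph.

The edges on the cycle Ashton-Lund-Gale-Ivor-Ashton are not bridges since each lies on that cycle.
But removing Ivor—Hale disconnects Ivor from Hale; removing Lund—Dover disconnects Lund from Dover — these are bridges.

Dover-Lund, Hale-Ivor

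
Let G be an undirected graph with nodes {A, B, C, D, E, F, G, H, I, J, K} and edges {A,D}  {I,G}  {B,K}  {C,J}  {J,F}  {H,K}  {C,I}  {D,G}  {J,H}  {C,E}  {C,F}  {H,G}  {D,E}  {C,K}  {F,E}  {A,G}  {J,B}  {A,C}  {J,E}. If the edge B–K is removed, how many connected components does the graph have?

1

B and K are still connected via B-J-C-K, so the component count stays at 1.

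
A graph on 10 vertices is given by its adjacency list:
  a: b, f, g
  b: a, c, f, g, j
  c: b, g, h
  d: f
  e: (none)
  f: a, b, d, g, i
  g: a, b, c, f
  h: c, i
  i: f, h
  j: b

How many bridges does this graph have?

2

The edges on the cycle c-g-f-i-h-c are not bridges since each lies on that cycle.
But removing b-j disconnects b from j; removing f-d disconnects f from d — these are bridges.
That makes 2 bridges.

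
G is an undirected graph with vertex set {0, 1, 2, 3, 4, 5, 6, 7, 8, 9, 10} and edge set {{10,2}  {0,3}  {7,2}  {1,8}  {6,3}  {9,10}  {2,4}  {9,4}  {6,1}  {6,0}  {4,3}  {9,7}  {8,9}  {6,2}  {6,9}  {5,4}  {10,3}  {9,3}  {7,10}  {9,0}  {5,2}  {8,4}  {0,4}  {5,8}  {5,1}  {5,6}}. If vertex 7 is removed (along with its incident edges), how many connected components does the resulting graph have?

1

With 7 gone, the remaining components are: {0, 1, 2, 3, 4, 5, 6, 8, 9, 10}.
That is 1 component.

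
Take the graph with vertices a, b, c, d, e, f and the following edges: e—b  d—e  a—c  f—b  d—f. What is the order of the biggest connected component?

4

Starting from a we can reach a, c. That is one component of size 2.
Starting from b we can reach b, d, e, f. That is one component of size 4.
The largest has 4 vertices.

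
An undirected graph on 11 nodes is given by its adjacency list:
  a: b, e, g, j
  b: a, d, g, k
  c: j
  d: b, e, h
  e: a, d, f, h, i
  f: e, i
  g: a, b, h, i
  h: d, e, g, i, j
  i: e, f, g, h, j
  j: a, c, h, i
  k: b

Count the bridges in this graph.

The edges on the cycle a-b-d-h-j-a are not bridges since each lies on that cycle.
But removing b-k disconnects b from k; removing j-c disconnects j from c — these are bridges.
That makes 2 bridges.

2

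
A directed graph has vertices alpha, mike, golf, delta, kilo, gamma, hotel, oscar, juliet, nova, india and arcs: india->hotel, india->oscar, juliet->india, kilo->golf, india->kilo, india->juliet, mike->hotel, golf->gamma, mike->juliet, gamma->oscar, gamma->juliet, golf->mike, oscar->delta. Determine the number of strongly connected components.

{golf, kilo, mike, gamma, india, juliet} are all mutually reachable — one SCC of size 6.
{oscar} is an SCC by itself.
{alpha} is an SCC by itself.
{delta} is an SCC by itself.
{nova} is an SCC by itself.
(and 1 more singleton SCC)
That gives 6 strongly connected components.

6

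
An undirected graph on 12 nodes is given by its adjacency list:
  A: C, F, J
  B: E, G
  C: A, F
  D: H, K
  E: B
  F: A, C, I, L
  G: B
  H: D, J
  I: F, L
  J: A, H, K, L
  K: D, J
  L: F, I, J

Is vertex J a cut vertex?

Deleting J raises the number of components from 2 to 3, so J is a cut vertex.

Yes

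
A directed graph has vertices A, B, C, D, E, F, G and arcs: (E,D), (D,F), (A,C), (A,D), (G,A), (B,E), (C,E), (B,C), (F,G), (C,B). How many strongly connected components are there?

{A, B, C, D, E, F, G} are all mutually reachable — one SCC of size 7.
That gives 1 strongly connected component.

1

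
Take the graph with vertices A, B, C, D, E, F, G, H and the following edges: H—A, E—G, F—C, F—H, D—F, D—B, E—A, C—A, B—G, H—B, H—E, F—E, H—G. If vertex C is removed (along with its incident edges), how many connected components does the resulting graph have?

With C gone, the remaining components are: {A, B, D, E, F, G, H}.
That is 1 component.

1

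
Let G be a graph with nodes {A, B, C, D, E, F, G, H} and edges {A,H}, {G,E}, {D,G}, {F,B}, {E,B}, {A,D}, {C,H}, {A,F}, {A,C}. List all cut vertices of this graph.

A

Removing A increases the component count from 1 to 2, so A is a cut vertex.
By contrast removing C leaves 1 component; it is not a cut vertex. No other vertex is a cut vertex either.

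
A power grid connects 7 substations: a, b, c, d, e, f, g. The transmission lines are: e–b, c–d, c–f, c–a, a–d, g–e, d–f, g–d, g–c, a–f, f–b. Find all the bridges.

none

The edges on the cycle c-a-d-c are not bridges since each lies on that cycle.
Every edge lies on some cycle, so there are no bridges.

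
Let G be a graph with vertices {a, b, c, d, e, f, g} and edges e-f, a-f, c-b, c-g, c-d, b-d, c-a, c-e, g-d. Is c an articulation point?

Yes

Deleting c raises the number of components from 1 to 2, so c is a cut vertex.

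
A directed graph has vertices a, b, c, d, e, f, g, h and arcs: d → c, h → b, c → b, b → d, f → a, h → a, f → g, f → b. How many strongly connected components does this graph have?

{b, c, d} are all mutually reachable — one SCC of size 3.
{a} is an SCC by itself.
{g} is an SCC by itself.
{h} is an SCC by itself.
{e} is an SCC by itself.
(and 1 more singleton SCC)
That gives 6 strongly connected components.

6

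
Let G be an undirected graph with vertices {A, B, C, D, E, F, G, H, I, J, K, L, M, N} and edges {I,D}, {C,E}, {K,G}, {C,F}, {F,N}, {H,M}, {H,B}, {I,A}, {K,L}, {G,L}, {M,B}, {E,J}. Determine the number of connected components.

Starting from B we can reach B, H, M. That is one component of size 3.
Starting from G we can reach G, K, L. That is one component of size 3.
Starting from A we can reach A, D, I. That is one component of size 3.
Starting from C we can reach C, E, F, J, N. That is one component of size 5.
Total: 4 components.

4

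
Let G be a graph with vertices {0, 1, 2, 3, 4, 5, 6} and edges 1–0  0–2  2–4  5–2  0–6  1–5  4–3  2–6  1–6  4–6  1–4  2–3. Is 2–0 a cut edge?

No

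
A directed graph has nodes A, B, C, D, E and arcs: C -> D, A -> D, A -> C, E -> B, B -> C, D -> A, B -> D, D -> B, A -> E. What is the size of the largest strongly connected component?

5

{A, B, C, D, E} are all mutually reachable — one SCC of size 5.
The largest has 5 vertices.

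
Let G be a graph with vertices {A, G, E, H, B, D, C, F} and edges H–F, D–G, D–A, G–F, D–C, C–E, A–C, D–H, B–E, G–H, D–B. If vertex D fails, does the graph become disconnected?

Yes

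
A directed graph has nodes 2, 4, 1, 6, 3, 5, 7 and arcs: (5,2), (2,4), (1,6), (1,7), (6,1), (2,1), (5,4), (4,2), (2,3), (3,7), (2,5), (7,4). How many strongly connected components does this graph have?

1

{1, 2, 3, 4, 5, 6, 7} are all mutually reachable — one SCC of size 7.
That gives 1 strongly connected component.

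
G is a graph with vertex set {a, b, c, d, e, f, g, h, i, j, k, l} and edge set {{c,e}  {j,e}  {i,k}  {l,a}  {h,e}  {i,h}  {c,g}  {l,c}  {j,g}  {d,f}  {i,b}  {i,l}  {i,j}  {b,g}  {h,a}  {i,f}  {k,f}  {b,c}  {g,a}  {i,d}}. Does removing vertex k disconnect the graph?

Deleting k leaves 1 component (was 1) (its neighbors f, i remain connected to each other), so k is not a cut vertex.

No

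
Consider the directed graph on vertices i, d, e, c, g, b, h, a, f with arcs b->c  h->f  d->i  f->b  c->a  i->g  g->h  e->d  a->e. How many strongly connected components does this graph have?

1

{a, b, c, d, e, f, g, h, i} are all mutually reachable — one SCC of size 9.
That gives 1 strongly connected component.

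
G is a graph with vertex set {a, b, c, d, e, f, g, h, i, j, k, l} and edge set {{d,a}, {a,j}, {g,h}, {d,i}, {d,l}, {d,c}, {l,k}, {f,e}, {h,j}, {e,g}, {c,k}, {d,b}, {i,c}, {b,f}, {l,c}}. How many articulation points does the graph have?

Removing d increases the component count from 1 to 2, so d is a cut vertex.
By contrast removing a leaves 1 component; it is not a cut vertex. No other vertex is a cut vertex either.

1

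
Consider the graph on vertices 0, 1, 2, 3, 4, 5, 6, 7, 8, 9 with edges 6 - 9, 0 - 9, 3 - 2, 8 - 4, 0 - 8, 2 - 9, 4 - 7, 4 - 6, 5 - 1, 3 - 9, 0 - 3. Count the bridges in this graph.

2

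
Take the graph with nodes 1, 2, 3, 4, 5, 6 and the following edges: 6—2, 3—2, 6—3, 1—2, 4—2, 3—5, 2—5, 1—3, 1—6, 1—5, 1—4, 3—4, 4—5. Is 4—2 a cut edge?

After removing 4—2, the path 4-1-2 still connects them, so the edge is not a bridge.

No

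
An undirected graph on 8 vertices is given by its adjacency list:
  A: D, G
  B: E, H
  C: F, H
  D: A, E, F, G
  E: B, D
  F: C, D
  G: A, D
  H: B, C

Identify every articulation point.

D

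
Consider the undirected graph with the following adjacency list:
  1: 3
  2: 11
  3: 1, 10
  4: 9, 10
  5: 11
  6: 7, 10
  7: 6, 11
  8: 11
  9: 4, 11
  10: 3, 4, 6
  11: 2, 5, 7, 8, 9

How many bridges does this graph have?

5

The edges on the cycle 11-7-6-10-4-9-11 are not bridges since each lies on that cycle.
But removing 1-3 disconnects 1 from 3; removing 10-3 disconnects 10 from 3; removing 11-5 disconnects 11 from 5; removing 11-2 disconnects 11 from 2 — these are bridges.
In total 5 edges are bridges.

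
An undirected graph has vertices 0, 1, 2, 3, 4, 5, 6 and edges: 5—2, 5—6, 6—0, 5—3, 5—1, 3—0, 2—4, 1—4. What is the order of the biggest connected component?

7

Starting from 0 we can reach 0, 1, 2, 3, 4, 5, 6. That is one component of size 7.
The largest has 7 vertices.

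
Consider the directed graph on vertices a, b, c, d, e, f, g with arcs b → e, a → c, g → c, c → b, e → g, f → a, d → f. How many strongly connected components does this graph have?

{b, c, e, g} are all mutually reachable — one SCC of size 4.
{f} is an SCC by itself.
{a} is an SCC by itself.
{d} is an SCC by itself.
That gives 4 strongly connected components.

4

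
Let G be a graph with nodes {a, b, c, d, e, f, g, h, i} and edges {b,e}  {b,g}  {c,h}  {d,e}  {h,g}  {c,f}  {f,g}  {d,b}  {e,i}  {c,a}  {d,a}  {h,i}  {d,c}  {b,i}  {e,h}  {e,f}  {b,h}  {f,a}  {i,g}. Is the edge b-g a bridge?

No

After removing b-g, the path b-h-g still connects them, so the edge is not a bridge.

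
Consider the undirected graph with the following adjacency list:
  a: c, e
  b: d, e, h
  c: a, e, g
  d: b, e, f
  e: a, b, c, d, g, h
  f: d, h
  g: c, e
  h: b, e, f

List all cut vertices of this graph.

e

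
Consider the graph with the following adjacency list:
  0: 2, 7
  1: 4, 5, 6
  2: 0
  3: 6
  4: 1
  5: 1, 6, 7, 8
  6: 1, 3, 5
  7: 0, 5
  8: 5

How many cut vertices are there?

5

Removing 0 increases the component count from 1 to 2, so 0 is a cut vertex.
Removing 1 increases the component count from 1 to 2, so 1 is a cut vertex.
Removing 5 increases the component count from 1 to 3, so 5 is a cut vertex.
Likewise 6, 7 are cut vertices.
By contrast removing 8 leaves 1 component; it is not a cut vertex. No other vertex is a cut vertex either.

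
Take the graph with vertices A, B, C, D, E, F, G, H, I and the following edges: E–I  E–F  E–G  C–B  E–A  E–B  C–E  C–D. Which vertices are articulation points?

Removing C increases the component count from 2 to 3, so C is a cut vertex.
Removing E increases the component count from 2 to 6, so E is a cut vertex.
By contrast removing A leaves 2 components; it is not a cut vertex. No other vertex is a cut vertex either.

C, E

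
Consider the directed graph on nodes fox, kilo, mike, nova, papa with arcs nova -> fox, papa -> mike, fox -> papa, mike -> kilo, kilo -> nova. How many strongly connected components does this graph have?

1

{fox, kilo, mike, nova, papa} are all mutually reachable — one SCC of size 5.
That gives 1 strongly connected component.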